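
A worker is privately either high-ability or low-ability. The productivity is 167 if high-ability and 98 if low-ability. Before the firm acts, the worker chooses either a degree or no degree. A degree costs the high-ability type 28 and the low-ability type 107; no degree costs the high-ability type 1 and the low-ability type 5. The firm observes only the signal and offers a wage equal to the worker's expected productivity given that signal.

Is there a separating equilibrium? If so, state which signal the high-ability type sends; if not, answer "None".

degree

Try high-ability → degree, low-ability → no degree:
  If types separate, degree earns payment 167 and no degree earns 98.
  High-ability: degree gives 167 − 28 = 139; no degree gives 98 − 1 = 97. No deviation. ✓
  Low-ability: no degree gives 98 − 5 = 93; degree gives 167 − 107 = 60. No deviation. ✓
Both hold — the high-ability type sends degree.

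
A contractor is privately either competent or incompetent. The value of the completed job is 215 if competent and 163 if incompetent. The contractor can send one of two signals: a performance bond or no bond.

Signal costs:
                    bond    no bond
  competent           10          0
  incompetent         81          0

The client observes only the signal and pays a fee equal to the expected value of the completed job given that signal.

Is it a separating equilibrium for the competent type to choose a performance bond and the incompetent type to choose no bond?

Yes

If types separate, bond earns payment 215 and no bond earns 163.
Competent: bond gives 215 − 10 = 205; no bond gives 163 − 0 = 163. No deviation. ✓
Incompetent: no bond gives 163 − 0 = 163; bond gives 215 − 81 = 134. No deviation. ✓
Both incentive constraints hold.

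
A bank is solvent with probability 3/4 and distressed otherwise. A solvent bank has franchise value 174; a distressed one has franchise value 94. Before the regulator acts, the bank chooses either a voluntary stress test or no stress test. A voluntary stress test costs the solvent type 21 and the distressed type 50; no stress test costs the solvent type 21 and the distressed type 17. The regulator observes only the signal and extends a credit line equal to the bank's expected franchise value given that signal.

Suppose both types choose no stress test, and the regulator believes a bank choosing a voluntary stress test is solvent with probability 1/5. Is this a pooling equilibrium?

At the pooled signal (no stress test) the regulator holds the prior 3/4 and pays 3/4·174 + 1/4·94 = 154. Off-path (stress test) belief 1/5 gives 1/5·174 + 4/5·94 = 110.
Solvent: no stress test gives 154 − 21 = 133; stress test gives 110 − 21 = 89. Stays. ✓
Distressed: no stress test gives 154 − 17 = 137; stress test gives 110 − 50 = 60. Stays. ✓

Yes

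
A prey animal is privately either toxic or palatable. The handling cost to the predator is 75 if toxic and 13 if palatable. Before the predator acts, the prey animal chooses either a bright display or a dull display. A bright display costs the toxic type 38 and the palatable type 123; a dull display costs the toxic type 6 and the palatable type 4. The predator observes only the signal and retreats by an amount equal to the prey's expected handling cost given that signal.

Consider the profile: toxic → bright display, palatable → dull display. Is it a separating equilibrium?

Yes

If types separate, bright display earns payment 75 and dull display earns 13.
Toxic: bright display gives 75 − 38 = 37; dull display gives 13 − 6 = 7. No deviation. ✓
Palatable: dull display gives 13 − 4 = 9; bright display gives 75 − 123 = -48. No deviation. ✓
Neither type gains from mimicking the other.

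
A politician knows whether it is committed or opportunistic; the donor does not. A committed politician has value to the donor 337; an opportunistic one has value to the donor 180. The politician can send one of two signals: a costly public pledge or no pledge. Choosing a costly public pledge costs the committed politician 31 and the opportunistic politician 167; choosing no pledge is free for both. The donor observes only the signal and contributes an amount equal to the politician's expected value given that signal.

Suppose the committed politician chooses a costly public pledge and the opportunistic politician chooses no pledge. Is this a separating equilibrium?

Under separation the donor infers type exactly: pledge → committed (pays 337), no pledge → opportunistic (pays 180).
Committed: pledge gives 337 − 31 = 306; no pledge gives 180 − 0 = 180. No deviation. ✓
Opportunistic: no pledge gives 180 − 0 = 180; pledge gives 337 − 167 = 170. No deviation. ✓
Both incentive constraints hold.

Yes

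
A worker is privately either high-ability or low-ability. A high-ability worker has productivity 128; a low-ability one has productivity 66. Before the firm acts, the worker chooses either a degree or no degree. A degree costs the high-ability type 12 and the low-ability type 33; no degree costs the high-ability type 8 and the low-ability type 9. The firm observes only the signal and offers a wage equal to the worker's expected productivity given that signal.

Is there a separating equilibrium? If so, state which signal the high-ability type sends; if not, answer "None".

Try high-ability → degree, low-ability → no degree:
  If types separate, degree earns payment 128 and no degree earns 66.
  High-ability: degree gives 128 − 12 = 116; no degree gives 66 − 8 = 58. No deviation. ✓
  Low-ability: no degree gives 66 − 9 = 57; degree gives 128 − 33 = 95. Would deviate. ✗
Try high-ability → no degree, low-ability → degree:
  If types separate, no degree earns payment 128 and degree earns 66.
  High-ability: no degree gives 128 − 8 = 120; degree gives 66 − 12 = 54. No deviation. ✓
  Low-ability: degree gives 66 − 33 = 33; no degree gives 128 − 9 = 119. Would deviate. ✗
Neither assignment is incentive-compatible.

None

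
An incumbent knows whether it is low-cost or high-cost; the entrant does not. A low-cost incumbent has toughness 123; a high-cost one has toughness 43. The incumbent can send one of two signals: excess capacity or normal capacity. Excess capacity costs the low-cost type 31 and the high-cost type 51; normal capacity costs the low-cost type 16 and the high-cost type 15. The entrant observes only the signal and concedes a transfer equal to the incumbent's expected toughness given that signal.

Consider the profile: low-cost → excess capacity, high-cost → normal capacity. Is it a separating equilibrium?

If types separate, excess capacity earns payment 123 and normal capacity earns 43.
Low-cost: excess capacity gives 123 − 31 = 92; normal capacity gives 43 − 16 = 27. No deviation. ✓
High-cost: normal capacity gives 43 − 15 = 28; excess capacity gives 123 − 51 = 72. Would deviate. ✗

No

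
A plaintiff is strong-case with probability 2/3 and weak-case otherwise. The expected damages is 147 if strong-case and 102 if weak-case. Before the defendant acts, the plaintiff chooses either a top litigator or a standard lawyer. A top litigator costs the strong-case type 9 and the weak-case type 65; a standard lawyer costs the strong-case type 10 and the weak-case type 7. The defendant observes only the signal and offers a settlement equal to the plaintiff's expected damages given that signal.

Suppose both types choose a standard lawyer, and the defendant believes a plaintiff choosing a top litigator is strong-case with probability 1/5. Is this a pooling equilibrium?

At the pooled signal (standard lawyer) the defendant holds the prior 2/3 and pays 2/3·147 + 1/3·102 = 132. Off-path (top litigator) belief 1/5 gives 1/5·147 + 4/5·102 = 111.
Strong-case: standard lawyer gives 132 − 10 = 122; top litigator gives 111 − 9 = 102. Stays. ✓
Weak-case: standard lawyer gives 132 − 7 = 125; top litigator gives 111 − 65 = 46. Stays. ✓

Yes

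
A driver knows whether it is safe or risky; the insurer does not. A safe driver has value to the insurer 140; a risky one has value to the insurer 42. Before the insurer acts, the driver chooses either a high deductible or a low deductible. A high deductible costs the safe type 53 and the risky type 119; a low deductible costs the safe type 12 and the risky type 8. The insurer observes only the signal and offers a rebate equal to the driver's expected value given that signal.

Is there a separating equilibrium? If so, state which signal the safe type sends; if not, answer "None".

high deductible

Try safe → high deductible, risky → low deductible:
  Under separation the insurer infers type exactly: high deductible → safe (pays 140), low deductible → risky (pays 42).
  Safe: high deductible gives 140 − 53 = 87; low deductible gives 42 − 12 = 30. No deviation. ✓
  Risky: low deductible gives 42 − 8 = 34; high deductible gives 140 − 119 = 21. No deviation. ✓
Both hold — the safe type sends high deductible.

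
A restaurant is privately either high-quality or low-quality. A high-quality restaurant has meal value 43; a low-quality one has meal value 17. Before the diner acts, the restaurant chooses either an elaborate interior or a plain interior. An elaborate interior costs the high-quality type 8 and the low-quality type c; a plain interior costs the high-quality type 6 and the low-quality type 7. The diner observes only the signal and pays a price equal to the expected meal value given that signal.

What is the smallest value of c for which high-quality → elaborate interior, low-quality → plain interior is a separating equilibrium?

Under separation: elaborate interior → high-quality (pays 43); plain interior → low-quality (pays 17).
High-quality: 43 − 8 = 35 ≥ 17 − 6 = 11. Holds regardless of c. ✓
Low-quality: 17 − 7 ≥ 43 − c, so c ≥ 43 − 10 = 33.

33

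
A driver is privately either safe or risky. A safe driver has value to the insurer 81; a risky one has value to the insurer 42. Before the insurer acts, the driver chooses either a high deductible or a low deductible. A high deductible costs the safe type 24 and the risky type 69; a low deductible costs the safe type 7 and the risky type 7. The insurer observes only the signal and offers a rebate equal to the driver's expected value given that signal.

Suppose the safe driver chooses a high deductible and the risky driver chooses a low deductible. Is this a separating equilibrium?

Under separation the insurer infers type exactly: high deductible → safe (pays 81), low deductible → risky (pays 42).
Safe: high deductible gives 81 − 24 = 57; low deductible gives 42 − 7 = 35. No deviation. ✓
Risky: low deductible gives 42 − 7 = 35; high deductible gives 81 − 69 = 12. No deviation. ✓
Both incentive constraints hold.

Yes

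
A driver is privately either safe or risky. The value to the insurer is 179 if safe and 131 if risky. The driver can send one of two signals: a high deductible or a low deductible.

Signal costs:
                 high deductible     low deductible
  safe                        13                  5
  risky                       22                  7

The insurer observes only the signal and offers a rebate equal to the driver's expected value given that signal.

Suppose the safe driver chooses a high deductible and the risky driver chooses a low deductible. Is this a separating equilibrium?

No

Under separation the insurer infers type exactly: high deductible → safe (pays 179), low deductible → risky (pays 131).
Safe: high deductible gives 179 − 13 = 166; low deductible gives 131 − 5 = 126. No deviation. ✓
Risky: low deductible gives 131 − 7 = 124; high deductible gives 179 − 22 = 157. Would deviate. ✗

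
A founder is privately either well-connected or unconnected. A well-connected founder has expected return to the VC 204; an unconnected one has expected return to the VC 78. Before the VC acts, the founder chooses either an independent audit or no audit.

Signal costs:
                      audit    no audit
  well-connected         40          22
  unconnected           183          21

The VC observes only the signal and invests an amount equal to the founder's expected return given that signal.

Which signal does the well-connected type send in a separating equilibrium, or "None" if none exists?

Try well-connected → audit, unconnected → no audit:
  If types separate, audit earns payment 204 and no audit earns 78.
  Well-connected: audit gives 204 − 40 = 164; no audit gives 78 − 22 = 56. No deviation. ✓
  Unconnected: no audit gives 78 − 21 = 57; audit gives 204 − 183 = 21. No deviation. ✓
Both hold — the well-connected type sends audit.

audit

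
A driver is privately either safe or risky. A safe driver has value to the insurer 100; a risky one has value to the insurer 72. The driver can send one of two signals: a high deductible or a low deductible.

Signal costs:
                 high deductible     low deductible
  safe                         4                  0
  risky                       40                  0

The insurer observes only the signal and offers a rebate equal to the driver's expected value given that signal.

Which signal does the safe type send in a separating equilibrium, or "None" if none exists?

high deductible

Try safe → high deductible, risky → low deductible:
  Under separation the insurer infers type exactly: high deductible → safe (pays 100), low deductible → risky (pays 72).
  Safe: high deductible gives 100 − 4 = 96; low deductible gives 72 − 0 = 72. No deviation. ✓
  Risky: low deductible gives 72 − 0 = 72; high deductible gives 100 − 40 = 60. No deviation. ✓
Both hold — the safe type sends high deductible.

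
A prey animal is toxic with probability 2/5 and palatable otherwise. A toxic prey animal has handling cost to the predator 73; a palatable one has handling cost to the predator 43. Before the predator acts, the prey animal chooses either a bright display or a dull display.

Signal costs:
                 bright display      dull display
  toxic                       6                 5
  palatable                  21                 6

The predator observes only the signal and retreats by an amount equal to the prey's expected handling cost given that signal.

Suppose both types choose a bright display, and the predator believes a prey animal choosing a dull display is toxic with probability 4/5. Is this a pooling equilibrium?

No

At the pooled signal (bright display) the predator holds the prior 2/5 and pays 2/5·73 + 3/5·43 = 55. Off-path (dull display) belief 4/5 gives 4/5·73 + 1/5·43 = 67.
Toxic: bright display gives 55 − 6 = 49; dull display gives 67 − 5 = 62. Deviates. ✗
Palatable: bright display gives 55 − 21 = 34; dull display gives 67 − 6 = 61. Deviates. ✗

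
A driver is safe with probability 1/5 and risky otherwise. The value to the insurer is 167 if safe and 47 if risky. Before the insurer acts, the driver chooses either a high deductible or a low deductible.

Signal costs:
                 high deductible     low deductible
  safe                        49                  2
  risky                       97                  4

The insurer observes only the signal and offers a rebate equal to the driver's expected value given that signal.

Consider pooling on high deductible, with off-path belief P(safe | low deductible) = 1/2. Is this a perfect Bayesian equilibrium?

At the pooled signal (high deductible) the insurer holds the prior 1/5 and pays 1/5·167 + 4/5·47 = 71. Off-path (low deductible) belief 1/2 gives 1/2·167 + 1/2·47 = 107.
Safe: high deductible gives 71 − 49 = 22; low deductible gives 107 − 2 = 105. Deviates. ✗
Risky: high deductible gives 71 − 97 = -26; low deductible gives 107 − 4 = 103. Deviates. ✗

No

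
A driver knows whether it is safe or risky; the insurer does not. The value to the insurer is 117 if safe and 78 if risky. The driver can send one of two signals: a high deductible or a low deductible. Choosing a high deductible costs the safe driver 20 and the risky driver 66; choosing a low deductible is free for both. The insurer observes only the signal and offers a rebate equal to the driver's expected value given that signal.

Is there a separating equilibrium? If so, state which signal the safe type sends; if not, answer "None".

high deductible

Try safe → high deductible, risky → low deductible:
  Under separation the insurer infers type exactly: high deductible → safe (pays 117), low deductible → risky (pays 78).
  Safe: high deductible gives 117 − 20 = 97; low deductible gives 78 − 0 = 78. No deviation. ✓
  Risky: low deductible gives 78 − 0 = 78; high deductible gives 117 − 66 = 51. No deviation. ✓
Both hold — the safe type sends high deductible.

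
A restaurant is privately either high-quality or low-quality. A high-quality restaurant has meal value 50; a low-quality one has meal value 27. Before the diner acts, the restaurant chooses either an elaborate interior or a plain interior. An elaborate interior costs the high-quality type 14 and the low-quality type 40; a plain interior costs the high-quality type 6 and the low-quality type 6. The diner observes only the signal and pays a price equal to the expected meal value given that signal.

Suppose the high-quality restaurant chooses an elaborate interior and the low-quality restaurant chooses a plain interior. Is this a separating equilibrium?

Yes

If types separate, elaborate interior earns payment 50 and plain interior earns 27.
High-quality: elaborate interior gives 50 − 14 = 36; plain interior gives 27 − 6 = 21. No deviation. ✓
Low-quality: plain interior gives 27 − 6 = 21; elaborate interior gives 50 − 40 = 10. No deviation. ✓
Both incentive constraints hold.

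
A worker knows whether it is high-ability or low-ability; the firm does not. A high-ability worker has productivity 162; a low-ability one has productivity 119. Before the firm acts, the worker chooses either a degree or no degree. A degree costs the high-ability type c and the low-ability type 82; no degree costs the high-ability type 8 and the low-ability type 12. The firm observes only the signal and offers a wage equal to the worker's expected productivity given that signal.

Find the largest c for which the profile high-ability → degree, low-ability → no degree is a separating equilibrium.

51

Under separation: degree → high-ability (pays 162); no degree → low-ability (pays 119).
Low-ability: 119 − 12 = 107 ≥ 162 − 82 = 80. Holds regardless of c. ✓
High-ability: 162 − c ≥ 119 − 8, so c ≤ 162 − 111 = 51.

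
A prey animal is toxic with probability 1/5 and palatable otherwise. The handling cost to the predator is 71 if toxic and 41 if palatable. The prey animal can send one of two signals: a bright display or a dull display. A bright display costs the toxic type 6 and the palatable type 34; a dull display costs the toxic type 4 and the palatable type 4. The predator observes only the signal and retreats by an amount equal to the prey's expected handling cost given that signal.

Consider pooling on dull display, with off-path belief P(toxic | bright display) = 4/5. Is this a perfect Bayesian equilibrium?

No

On the equilibrium path (dull display) the predator holds the prior 1/5 and pays 1/5·71 + 4/5·41 = 47. Off-path (bright display) belief 4/5 gives 4/5·71 + 1/5·41 = 65.
Toxic: dull display gives 47 − 4 = 43; bright display gives 65 − 6 = 59. Deviates. ✗
Palatable: dull display gives 47 − 4 = 43; bright display gives 65 − 34 = 31. Stays. ✓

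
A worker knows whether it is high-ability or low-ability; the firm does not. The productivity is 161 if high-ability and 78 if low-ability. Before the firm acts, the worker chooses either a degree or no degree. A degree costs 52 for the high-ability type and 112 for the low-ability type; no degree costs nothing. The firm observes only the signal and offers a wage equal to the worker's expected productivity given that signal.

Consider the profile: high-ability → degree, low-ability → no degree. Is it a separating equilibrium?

Yes

If types separate, degree earns payment 161 and no degree earns 78.
High-ability: degree gives 161 − 52 = 109; no degree gives 78 − 0 = 78. No deviation. ✓
Low-ability: no degree gives 78 − 0 = 78; degree gives 161 − 112 = 49. No deviation. ✓
Neither type gains from mimicking the other.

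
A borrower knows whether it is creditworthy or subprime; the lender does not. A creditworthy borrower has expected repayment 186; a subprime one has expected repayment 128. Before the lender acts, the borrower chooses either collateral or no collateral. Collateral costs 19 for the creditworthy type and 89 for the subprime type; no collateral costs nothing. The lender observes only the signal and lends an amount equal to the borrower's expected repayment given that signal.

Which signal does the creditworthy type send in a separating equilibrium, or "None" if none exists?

Try creditworthy → collateral, subprime → no collateral:
  Under separation the lender infers type exactly: collateral → creditworthy (pays 186), no collateral → subprime (pays 128).
  Creditworthy: collateral gives 186 − 19 = 167; no collateral gives 128 − 0 = 128. No deviation. ✓
  Subprime: no collateral gives 128 − 0 = 128; collateral gives 186 − 89 = 97. No deviation. ✓
Both hold — the creditworthy type sends collateral.

collateral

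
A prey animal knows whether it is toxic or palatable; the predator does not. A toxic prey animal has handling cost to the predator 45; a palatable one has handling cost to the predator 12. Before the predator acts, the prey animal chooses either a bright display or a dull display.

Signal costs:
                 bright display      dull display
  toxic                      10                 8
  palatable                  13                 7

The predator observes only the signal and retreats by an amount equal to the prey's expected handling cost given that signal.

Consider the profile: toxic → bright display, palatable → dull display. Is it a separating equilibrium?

No

Under separation the predator infers type exactly: bright display → toxic (pays 45), dull display → palatable (pays 12).
Toxic: bright display gives 45 − 10 = 35; dull display gives 12 − 8 = 4. No deviation. ✓
Palatable: dull display gives 12 − 7 = 5; bright display gives 45 − 13 = 32. Would deviate. ✗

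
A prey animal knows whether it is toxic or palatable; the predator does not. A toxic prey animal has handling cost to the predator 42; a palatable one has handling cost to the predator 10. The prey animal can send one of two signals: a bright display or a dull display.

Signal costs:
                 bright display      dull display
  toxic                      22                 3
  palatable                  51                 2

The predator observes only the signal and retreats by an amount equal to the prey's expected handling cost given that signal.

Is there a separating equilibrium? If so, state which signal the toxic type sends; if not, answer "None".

Try toxic → bright display, palatable → dull display:
  Under separation the predator infers type exactly: bright display → toxic (pays 42), dull display → palatable (pays 10).
  Toxic: bright display gives 42 − 22 = 20; dull display gives 10 − 3 = 7. No deviation. ✓
  Palatable: dull display gives 10 − 2 = 8; bright display gives 42 − 51 = -9. No deviation. ✓
Both hold — the toxic type sends bright display.

bright display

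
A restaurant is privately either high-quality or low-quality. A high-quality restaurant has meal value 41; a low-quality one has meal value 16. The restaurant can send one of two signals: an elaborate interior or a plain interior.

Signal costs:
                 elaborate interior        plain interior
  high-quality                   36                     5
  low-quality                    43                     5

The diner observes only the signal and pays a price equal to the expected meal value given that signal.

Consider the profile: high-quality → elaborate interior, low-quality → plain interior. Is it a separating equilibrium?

No

Under separation the diner infers type exactly: elaborate interior → high-quality (pays 41), plain interior → low-quality (pays 16).
High-quality: elaborate interior gives 41 − 36 = 5; plain interior gives 16 − 5 = 11. Would deviate. ✗
Low-quality: plain interior gives 16 − 5 = 11; elaborate interior gives 41 − 43 = -2. No deviation. ✓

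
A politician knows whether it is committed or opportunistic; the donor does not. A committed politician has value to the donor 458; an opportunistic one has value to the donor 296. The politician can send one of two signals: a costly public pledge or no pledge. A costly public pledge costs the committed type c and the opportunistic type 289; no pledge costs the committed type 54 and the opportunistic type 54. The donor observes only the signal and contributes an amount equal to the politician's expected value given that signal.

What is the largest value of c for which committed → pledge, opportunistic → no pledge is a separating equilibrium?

Under separation: pledge → committed (pays 458); no pledge → opportunistic (pays 296).
Opportunistic: 296 − 54 = 242 ≥ 458 − 289 = 169. Holds regardless of c. ✓
Committed: 458 − c ≥ 296 − 54, so c ≤ 458 − 242 = 216.

216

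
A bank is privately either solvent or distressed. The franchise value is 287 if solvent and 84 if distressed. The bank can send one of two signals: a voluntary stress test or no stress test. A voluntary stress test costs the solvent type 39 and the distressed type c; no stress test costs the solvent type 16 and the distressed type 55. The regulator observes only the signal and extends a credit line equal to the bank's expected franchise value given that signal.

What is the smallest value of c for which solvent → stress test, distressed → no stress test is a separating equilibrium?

258

Under separation: stress test → solvent (pays 287); no stress test → distressed (pays 84).
Solvent: 287 − 39 = 248 ≥ 84 − 16 = 68. Holds regardless of c. ✓
Distressed: 84 − 55 ≥ 287 − c, so c ≥ 287 − 29 = 258.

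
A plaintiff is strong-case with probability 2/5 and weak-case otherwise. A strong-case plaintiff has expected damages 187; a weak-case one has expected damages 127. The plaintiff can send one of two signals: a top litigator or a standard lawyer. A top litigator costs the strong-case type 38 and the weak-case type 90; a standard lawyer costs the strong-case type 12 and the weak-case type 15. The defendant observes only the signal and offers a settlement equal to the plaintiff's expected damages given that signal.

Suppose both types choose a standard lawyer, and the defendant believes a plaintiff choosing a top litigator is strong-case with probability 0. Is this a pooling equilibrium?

On the equilibrium path (standard lawyer) the defendant holds the prior 2/5 and pays 2/5·187 + 3/5·127 = 151. Off-path (top litigator) belief 0 gives 0·187 + 1·127 = 127.
Strong-case: standard lawyer gives 151 − 12 = 139; top litigator gives 127 − 38 = 89. Stays. ✓
Weak-case: standard lawyer gives 151 − 15 = 136; top litigator gives 127 − 90 = 37. Stays. ✓
Beliefs are Bayes-consistent on-path and both types best-respond.

Yes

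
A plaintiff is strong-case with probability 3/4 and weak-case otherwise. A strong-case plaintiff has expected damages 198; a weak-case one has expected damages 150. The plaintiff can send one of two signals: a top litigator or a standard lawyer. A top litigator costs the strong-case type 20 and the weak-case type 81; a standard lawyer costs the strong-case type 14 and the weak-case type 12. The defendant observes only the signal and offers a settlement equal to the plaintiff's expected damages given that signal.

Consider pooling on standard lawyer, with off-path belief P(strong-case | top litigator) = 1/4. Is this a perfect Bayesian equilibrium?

On the equilibrium path (standard lawyer) the defendant holds the prior 3/4 and pays 3/4·198 + 1/4·150 = 186. Off-path (top litigator) belief 1/4 gives 1/4·198 + 3/4·150 = 162.
Strong-case: standard lawyer gives 186 − 14 = 172; top litigator gives 162 − 20 = 142. Stays. ✓
Weak-case: standard lawyer gives 186 − 12 = 174; top litigator gives 162 − 81 = 81. Stays. ✓
Beliefs are Bayes-consistent on-path and both types best-respond.

Yes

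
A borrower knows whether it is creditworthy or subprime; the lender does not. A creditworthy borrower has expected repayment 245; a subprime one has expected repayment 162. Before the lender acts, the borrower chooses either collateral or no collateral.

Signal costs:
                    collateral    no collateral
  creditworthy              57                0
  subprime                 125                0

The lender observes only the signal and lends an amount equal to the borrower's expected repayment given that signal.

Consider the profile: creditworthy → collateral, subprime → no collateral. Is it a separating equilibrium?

Yes

If types separate, collateral earns payment 245 and no collateral earns 162.
Creditworthy: collateral gives 245 − 57 = 188; no collateral gives 162 − 0 = 162. No deviation. ✓
Subprime: no collateral gives 162 − 0 = 162; collateral gives 245 − 125 = 120. No deviation. ✓
Both incentive constraints hold.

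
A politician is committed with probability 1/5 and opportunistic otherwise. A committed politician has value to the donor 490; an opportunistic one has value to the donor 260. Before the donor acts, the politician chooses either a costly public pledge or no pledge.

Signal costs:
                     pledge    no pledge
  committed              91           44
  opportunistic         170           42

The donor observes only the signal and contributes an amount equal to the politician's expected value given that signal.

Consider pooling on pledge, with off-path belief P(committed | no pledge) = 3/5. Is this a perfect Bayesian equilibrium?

At the pooled signal (pledge) the donor holds the prior 1/5 and pays 1/5·490 + 4/5·260 = 306. Off-path (no pledge) belief 3/5 gives 3/5·490 + 2/5·260 = 398.
Committed: pledge gives 306 − 91 = 215; no pledge gives 398 − 44 = 354. Deviates. ✗
Opportunistic: pledge gives 306 − 170 = 136; no pledge gives 398 − 42 = 356. Deviates. ✗

No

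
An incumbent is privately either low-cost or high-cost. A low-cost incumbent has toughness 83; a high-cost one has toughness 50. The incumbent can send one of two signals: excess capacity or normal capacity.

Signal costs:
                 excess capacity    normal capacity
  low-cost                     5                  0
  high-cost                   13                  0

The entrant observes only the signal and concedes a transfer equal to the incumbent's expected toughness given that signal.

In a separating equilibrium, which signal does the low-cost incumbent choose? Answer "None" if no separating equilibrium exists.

None

Try low-cost → excess capacity, high-cost → normal capacity:
  If types separate, excess capacity earns payment 83 and normal capacity earns 50.
  Low-cost: excess capacity gives 83 − 5 = 78; normal capacity gives 50 − 0 = 50. No deviation. ✓
  High-cost: normal capacity gives 50 − 0 = 50; excess capacity gives 83 − 13 = 70. Would deviate. ✗
Try low-cost → normal capacity, high-cost → excess capacity:
  If types separate, normal capacity earns payment 83 and excess capacity earns 50.
  Low-cost: normal capacity gives 83 − 0 = 83; excess capacity gives 50 − 5 = 45. No deviation. ✓
  High-cost: excess capacity gives 50 − 13 = 37; normal capacity gives 83 − 0 = 83. Would deviate. ✗
Neither assignment is incentive-compatible.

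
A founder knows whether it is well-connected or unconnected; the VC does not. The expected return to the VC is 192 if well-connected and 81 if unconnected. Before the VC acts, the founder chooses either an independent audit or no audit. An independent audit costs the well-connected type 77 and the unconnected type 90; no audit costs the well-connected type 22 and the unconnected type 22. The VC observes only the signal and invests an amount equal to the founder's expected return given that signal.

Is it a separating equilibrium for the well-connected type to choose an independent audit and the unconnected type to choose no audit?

If types separate, audit earns payment 192 and no audit earns 81.
Well-connected: audit gives 192 − 77 = 115; no audit gives 81 − 22 = 59. No deviation. ✓
Unconnected: no audit gives 81 − 22 = 59; audit gives 192 − 90 = 102. Would deviate. ✗

No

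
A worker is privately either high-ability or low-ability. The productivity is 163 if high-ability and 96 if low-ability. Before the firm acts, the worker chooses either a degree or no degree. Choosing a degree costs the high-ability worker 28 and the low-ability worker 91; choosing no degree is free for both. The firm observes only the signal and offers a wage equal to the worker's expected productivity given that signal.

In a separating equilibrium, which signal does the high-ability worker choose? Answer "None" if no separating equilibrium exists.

degree

Try high-ability → degree, low-ability → no degree:
  If types separate, degree earns payment 163 and no degree earns 96.
  High-ability: degree gives 163 − 28 = 135; no degree gives 96 − 0 = 96. No deviation. ✓
  Low-ability: no degree gives 96 − 0 = 96; degree gives 163 − 91 = 72. No deviation. ✓
Both hold — the high-ability type sends degree.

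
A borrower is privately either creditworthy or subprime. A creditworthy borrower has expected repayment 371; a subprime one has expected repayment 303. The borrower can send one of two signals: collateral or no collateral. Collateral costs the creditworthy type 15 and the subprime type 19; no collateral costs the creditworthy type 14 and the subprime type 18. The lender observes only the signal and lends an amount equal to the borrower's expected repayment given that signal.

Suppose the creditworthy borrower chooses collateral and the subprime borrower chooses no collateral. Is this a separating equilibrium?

If types separate, collateral earns payment 371 and no collateral earns 303.
Creditworthy: collateral gives 371 − 15 = 356; no collateral gives 303 − 14 = 289. No deviation. ✓
Subprime: no collateral gives 303 − 18 = 285; collateral gives 371 − 19 = 352. Would deviate. ✗

No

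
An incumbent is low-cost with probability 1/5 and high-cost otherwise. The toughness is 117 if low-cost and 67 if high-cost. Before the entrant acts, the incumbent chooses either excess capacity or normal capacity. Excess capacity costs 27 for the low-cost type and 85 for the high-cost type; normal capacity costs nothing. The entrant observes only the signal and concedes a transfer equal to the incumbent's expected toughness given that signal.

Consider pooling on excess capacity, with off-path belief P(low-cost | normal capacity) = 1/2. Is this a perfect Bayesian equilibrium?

At the pooled signal (excess capacity) the entrant holds the prior 1/5 and pays 1/5·117 + 4/5·67 = 77. Off-path (normal capacity) belief 1/2 gives 1/2·117 + 1/2·67 = 92.
Low-cost: excess capacity gives 77 − 27 = 50; normal capacity gives 92 − 0 = 92. Deviates. ✗
High-cost: excess capacity gives 77 − 85 = -8; normal capacity gives 92 − 0 = 92. Deviates. ✗

No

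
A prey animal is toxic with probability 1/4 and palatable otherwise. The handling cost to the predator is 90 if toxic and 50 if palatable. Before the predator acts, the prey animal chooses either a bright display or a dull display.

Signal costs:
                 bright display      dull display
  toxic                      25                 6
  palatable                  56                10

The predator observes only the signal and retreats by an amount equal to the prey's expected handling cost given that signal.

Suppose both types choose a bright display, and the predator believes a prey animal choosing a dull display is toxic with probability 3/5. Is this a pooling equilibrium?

On the equilibrium path (bright display) the predator holds the prior 1/4 and pays 1/4·90 + 3/4·50 = 60. Off-path (dull display) belief 3/5 gives 3/5·90 + 2/5·50 = 74.
Toxic: bright display gives 60 − 25 = 35; dull display gives 74 − 6 = 68. Deviates. ✗
Palatable: bright display gives 60 − 56 = 4; dull display gives 74 − 10 = 64. Deviates. ✗

No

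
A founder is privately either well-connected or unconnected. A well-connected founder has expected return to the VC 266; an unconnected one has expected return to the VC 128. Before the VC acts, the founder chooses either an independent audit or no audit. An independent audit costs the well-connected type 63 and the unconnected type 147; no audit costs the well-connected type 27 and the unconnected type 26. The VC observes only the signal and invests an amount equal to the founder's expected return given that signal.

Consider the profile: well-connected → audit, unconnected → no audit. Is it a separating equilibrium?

No

If types separate, audit earns payment 266 and no audit earns 128.
Well-connected: audit gives 266 − 63 = 203; no audit gives 128 − 27 = 101. No deviation. ✓
Unconnected: no audit gives 128 − 26 = 102; audit gives 266 − 147 = 119. Would deviate. ✗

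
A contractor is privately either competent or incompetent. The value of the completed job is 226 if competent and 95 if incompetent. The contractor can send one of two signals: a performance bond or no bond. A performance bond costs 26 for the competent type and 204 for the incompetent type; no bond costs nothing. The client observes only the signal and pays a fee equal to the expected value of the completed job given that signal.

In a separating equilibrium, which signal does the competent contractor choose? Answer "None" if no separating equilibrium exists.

Try competent → bond, incompetent → no bond:
  If types separate, bond earns payment 226 and no bond earns 95.
  Competent: bond gives 226 − 26 = 200; no bond gives 95 − 0 = 95. No deviation. ✓
  Incompetent: no bond gives 95 − 0 = 95; bond gives 226 − 204 = 22. No deviation. ✓
Both hold — the competent type sends bond.

bond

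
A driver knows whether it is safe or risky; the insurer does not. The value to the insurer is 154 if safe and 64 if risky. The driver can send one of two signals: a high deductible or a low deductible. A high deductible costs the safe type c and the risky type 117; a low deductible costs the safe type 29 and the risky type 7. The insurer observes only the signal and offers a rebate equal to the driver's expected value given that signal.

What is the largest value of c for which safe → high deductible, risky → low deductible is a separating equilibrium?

Under separation: high deductible → safe (pays 154); low deductible → risky (pays 64).
Risky: 64 − 7 = 57 ≥ 154 − 117 = 37. Holds regardless of c. ✓
Safe: 154 − c ≥ 64 − 29, so c ≤ 154 − 35 = 119.

119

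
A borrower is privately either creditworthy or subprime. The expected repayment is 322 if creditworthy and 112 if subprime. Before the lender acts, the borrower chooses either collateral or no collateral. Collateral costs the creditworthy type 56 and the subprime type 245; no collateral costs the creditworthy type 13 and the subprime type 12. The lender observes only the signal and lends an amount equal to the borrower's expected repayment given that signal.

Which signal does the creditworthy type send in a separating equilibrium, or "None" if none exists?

Try creditworthy → collateral, subprime → no collateral:
  If types separate, collateral earns payment 322 and no collateral earns 112.
  Creditworthy: collateral gives 322 − 56 = 266; no collateral gives 112 − 13 = 99. No deviation. ✓
  Subprime: no collateral gives 112 − 12 = 100; collateral gives 322 − 245 = 77. No deviation. ✓
Both hold — the creditworthy type sends collateral.

collateral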